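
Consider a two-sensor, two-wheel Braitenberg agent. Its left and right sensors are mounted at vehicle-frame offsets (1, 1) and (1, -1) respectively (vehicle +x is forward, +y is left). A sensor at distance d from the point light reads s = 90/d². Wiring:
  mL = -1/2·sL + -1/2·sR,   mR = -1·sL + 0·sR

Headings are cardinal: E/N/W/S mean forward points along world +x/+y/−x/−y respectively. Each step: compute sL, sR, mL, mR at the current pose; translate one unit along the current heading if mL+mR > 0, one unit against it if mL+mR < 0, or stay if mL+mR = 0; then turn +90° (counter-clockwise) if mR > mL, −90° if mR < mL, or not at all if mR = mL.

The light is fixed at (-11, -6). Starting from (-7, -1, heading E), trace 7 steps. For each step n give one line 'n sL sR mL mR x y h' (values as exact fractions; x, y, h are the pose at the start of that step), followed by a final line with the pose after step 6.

0 90/61 90/41 -4590/2501 -90/61 -7 -1 E
1 9/4 45/26 -207/104 -9/4 -8 -1 N
2 90/41 18/5 -594/205 -90/41 -8 -2 E
3 45/13 45/17 -675/221 -45/13 -9 -2 N
4 18/5 90/13 -342/65 -18/5 -9 -3 E
5 45/8 9/2 -81/16 -45/8 -10 -3 N
6 90/13 18 -162/13 -90/13 -10 -4 E
final -11 -4 N

n=0: pose=(-7,-1,E); sL=90/61, sR=90/41; mL=-4590/2501, mR=-90/61; mL+mR=-8280/2501 → advance -1; mR−mL=900/2501 → turn +1·90°
n=1: pose=(-8,-1,N); sL=9/4, sR=45/26; mL=-207/104, mR=-9/4; mL+mR=-441/104 → advance -1; mR−mL=-27/104 → turn -1·90°
n=2: pose=(-8,-2,E); sL=90/41, sR=18/5; mL=-594/205, mR=-90/41; mL+mR=-1044/205 → advance -1; mR−mL=144/205 → turn +1·90°
n=3: pose=(-9,-2,N); sL=45/13, sR=45/17; mL=-675/221, mR=-45/13; mL+mR=-1440/221 → advance -1; mR−mL=-90/221 → turn -1·90°
n=4: pose=(-9,-3,E); sL=18/5, sR=90/13; mL=-342/65, mR=-18/5; mL+mR=-576/65 → advance -1; mR−mL=108/65 → turn +1·90°
n=5: pose=(-10,-3,N); sL=45/8, sR=9/2; mL=-81/16, mR=-45/8; mL+mR=-171/16 → advance -1; mR−mL=-9/16 → turn -1·90°
n=6: pose=(-10,-4,E); sL=90/13, sR=18; mL=-162/13, mR=-90/13; mL+mR=-252/13 → advance -1; mR−mL=72/13 → turn +1·90°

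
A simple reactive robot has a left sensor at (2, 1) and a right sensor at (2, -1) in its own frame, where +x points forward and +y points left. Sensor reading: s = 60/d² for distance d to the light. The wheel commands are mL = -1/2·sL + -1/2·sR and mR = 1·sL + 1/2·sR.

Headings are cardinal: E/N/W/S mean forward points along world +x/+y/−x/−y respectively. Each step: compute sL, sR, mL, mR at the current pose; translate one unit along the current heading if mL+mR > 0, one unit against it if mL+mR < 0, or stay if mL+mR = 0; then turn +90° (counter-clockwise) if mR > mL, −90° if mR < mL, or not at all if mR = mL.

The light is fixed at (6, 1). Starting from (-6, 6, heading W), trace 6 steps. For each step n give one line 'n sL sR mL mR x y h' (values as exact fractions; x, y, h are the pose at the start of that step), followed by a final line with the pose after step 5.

n=0: pose=(-6,6,W); sL=15/53, sR=15/58; mL=-1665/6148, mR=2535/6148; mL+mR=15/106 → advance +1; mR−mL=1050/1537 → turn +1·90°
n=1: pose=(-7,6,S); sL=20/51, sR=12/41; mL=-716/2091, mR=1126/2091; mL+mR=10/51 → advance +1; mR−mL=614/697 → turn +1·90°
n=2: pose=(-7,5,E); sL=30/73, sR=6/13; mL=-414/949, mR=609/949; mL+mR=15/73 → advance +1; mR−mL=1023/949 → turn +1·90°
n=3: pose=(-6,5,N); sL=12/41, sR=60/157; mL=-2172/6437, mR=3114/6437; mL+mR=6/41 → advance +1; mR−mL=5286/6437 → turn +1·90°
n=4: pose=(-6,6,W); sL=15/53, sR=15/58; mL=-1665/6148, mR=2535/6148; mL+mR=15/106 → advance +1; mR−mL=1050/1537 → turn +1·90°
n=5: pose=(-7,6,S); sL=20/51, sR=12/41; mL=-716/2091, mR=1126/2091; mL+mR=10/51 → advance +1; mR−mL=614/697 → turn +1·90°

0 15/53 15/58 -1665/6148 2535/6148 -6 6 W
1 20/51 12/41 -716/2091 1126/2091 -7 6 S
2 30/73 6/13 -414/949 609/949 -7 5 E
3 12/41 60/157 -2172/6437 3114/6437 -6 5 N
4 15/53 15/58 -1665/6148 2535/6148 -6 6 W
5 20/51 12/41 -716/2091 1126/2091 -7 6 S
final -7 5 E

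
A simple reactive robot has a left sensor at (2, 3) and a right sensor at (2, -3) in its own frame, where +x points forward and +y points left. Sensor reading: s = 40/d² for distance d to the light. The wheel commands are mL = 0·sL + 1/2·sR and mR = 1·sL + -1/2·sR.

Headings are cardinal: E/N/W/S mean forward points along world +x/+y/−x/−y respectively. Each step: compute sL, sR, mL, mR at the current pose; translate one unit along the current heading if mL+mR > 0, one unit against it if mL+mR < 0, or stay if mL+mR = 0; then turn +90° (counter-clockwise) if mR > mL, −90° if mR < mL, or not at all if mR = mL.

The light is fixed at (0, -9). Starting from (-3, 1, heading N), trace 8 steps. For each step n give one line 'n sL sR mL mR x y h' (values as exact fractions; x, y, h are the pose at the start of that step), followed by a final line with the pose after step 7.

n=0: pose=(-3,1,N); sL=2/9, sR=5/18; mL=5/36, mR=1/12; mL+mR=2/9 → advance +1; mR−mL=-1/18 → turn -1·90°
n=1: pose=(-3,2,E); sL=40/197, sR=8/13; mL=4/13, mR=-268/2561; mL+mR=40/197 → advance +1; mR−mL=-1056/2561 → turn -1·90°
n=2: pose=(-2,2,S); sL=20/41, sR=20/53; mL=10/53, mR=650/2173; mL+mR=20/41 → advance +1; mR−mL=240/2173 → turn +1·90°
n=3: pose=(-2,1,E); sL=40/169, sR=40/49; mL=20/49, mR=-1420/8281; mL+mR=40/169 → advance +1; mR−mL=-4800/8281 → turn -1·90°
n=4: pose=(-1,1,S); sL=10/17, sR=1/2; mL=1/4, mR=23/68; mL+mR=10/17 → advance +1; mR−mL=3/34 → turn +1·90°
n=5: pose=(-1,0,E); sL=8/29, sR=40/37; mL=20/37, mR=-284/1073; mL+mR=8/29 → advance +1; mR−mL=-864/1073 → turn -1·90°
n=6: pose=(0,0,S); sL=20/29, sR=20/29; mL=10/29, mR=10/29; mL+mR=20/29 → advance +1; mR−mL=0 → turn +0·90°
n=7: pose=(0,-1,S); sL=8/9, sR=8/9; mL=4/9, mR=4/9; mL+mR=8/9 → advance +1; mR−mL=0 → turn +0·90°

0 2/9 5/18 5/36 1/12 -3 1 N
1 40/197 8/13 4/13 -268/2561 -3 2 E
2 20/41 20/53 10/53 650/2173 -2 2 S
3 40/169 40/49 20/49 -1420/8281 -2 1 E
4 10/17 1/2 1/4 23/68 -1 1 S
5 8/29 40/37 20/37 -284/1073 -1 0 E
6 20/29 20/29 10/29 10/29 0 0 S
7 8/9 8/9 4/9 4/9 0 -1 S
final 0 -2 S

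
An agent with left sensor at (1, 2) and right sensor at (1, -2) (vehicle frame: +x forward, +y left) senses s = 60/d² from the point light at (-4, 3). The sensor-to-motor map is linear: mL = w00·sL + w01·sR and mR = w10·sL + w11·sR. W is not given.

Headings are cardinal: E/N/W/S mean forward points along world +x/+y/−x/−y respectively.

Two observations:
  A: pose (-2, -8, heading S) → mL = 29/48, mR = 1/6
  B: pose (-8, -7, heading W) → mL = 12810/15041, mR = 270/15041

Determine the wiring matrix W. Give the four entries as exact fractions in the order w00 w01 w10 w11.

obs A: pose=(-2,-8,S) → sL=3/8, sR=5/12, mL=29/48, mR=1/6
obs B: pose=(-8,-7,W) → sL=60/169, sR=60/89, mL=12810/15041, mR=270/15041
sensor matrix S = [[3/8, 5/12], [60/169, 60/89]]; det S = 3155/30082
solve [mL_A; mL_B] = S·[w00; w01] and [mR_A; mR_B] = S·[w10; w11]:
  w00 = 1/2, w01 = 1, w10 = 1, w11 = -1/2

1/2 1 1 -1/2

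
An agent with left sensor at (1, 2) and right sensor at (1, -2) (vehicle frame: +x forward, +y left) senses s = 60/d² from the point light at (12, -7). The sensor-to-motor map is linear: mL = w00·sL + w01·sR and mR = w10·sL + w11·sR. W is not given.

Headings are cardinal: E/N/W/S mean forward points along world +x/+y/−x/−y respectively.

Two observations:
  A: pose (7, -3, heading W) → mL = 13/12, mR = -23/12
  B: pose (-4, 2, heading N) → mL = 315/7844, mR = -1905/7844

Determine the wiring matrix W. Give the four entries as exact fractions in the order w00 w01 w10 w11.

obs A: pose=(7,-3,W) → sL=3/2, sR=5/6, mL=13/12, mR=-23/12
obs B: pose=(-4,2,N) → sL=15/106, sR=15/74, mL=315/7844, mR=-1905/7844
sensor matrix S = [[3/2, 5/6], [15/106, 15/74]]; det S = 365/1961
solve [mL_A; mL_B] = S·[w00; w01] and [mR_A; mR_B] = S·[w10; w11]:
  w00 = 1, w01 = -1/2, w10 = -1, w11 = -1/2

1 -1/2 -1 -1/2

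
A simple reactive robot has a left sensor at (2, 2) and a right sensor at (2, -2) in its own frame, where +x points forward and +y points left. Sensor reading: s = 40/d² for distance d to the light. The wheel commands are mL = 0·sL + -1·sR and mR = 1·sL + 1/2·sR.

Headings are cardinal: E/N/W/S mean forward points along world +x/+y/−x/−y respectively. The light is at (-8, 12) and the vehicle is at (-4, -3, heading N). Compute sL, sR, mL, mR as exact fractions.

40/173 8/41 -8/41 2332/7093

left sensor world pos  = (-6, -1); dL² = 173
right sensor world pos = (-2, -1); dR² = 205
sL = 40/173 = 40/173
sR = 40/205 = 8/41
mL = 0·sL + -1·sR = -8/41
mR = 1·sL + 1/2·sR = 2332/7093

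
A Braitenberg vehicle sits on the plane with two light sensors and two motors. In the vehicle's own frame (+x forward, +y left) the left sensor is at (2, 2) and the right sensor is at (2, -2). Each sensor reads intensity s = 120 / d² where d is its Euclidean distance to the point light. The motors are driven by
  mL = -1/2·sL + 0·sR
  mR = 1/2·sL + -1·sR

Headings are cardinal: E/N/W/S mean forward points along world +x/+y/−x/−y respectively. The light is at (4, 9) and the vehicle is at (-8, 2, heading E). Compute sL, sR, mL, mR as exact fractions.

24/25 120/181 -12/25 -828/4525

left sensor world pos  = (-6, 4); dL² = 125
right sensor world pos = (-6, 0); dR² = 181
sL = 120/125 = 24/25
sR = 120/181 = 120/181
mL = -1/2·sL + 0·sR = -12/25
mR = 1/2·sL + -1·sR = -828/4525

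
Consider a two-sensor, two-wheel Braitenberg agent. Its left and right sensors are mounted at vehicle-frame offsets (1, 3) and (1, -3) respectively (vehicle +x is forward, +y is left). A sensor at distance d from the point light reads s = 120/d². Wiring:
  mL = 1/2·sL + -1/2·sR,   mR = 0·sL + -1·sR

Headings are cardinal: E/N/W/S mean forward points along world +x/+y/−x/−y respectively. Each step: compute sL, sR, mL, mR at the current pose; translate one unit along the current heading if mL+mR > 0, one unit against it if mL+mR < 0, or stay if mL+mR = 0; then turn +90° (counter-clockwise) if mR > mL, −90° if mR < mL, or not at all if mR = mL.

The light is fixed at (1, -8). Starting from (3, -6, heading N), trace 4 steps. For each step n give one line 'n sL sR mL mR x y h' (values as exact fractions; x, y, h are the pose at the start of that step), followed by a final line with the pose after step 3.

0 12 60/17 72/17 -60/17 3 -6 N
1 8/3 40/3 -16/3 -40/3 3 -5 E
2 6 15 -9/2 -15 2 -5 S
3 120 120/49 2880/49 -120/49 2 -4 W
final 1 -4 N

n=0: pose=(3,-6,N); sL=12, sR=60/17; mL=72/17, mR=-60/17; mL+mR=12/17 → advance +1; mR−mL=-132/17 → turn -1·90°
n=1: pose=(3,-5,E); sL=8/3, sR=40/3; mL=-16/3, mR=-40/3; mL+mR=-56/3 → advance -1; mR−mL=-8 → turn -1·90°
n=2: pose=(2,-5,S); sL=6, sR=15; mL=-9/2, mR=-15; mL+mR=-39/2 → advance -1; mR−mL=-21/2 → turn -1·90°
n=3: pose=(2,-4,W); sL=120, sR=120/49; mL=2880/49, mR=-120/49; mL+mR=2760/49 → advance +1; mR−mL=-3000/49 → turn -1·90°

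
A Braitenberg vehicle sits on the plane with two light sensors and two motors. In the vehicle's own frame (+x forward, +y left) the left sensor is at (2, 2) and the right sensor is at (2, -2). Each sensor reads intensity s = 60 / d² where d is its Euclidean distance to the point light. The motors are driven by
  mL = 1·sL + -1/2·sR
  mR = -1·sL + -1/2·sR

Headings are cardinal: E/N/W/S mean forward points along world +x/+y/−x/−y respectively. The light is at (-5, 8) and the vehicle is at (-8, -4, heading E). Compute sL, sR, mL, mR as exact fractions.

60/101 60/197 8790/19897 -14850/19897

left sensor world pos  = (-6, -2); dL² = 101
right sensor world pos = (-6, -6); dR² = 197
sL = 60/101 = 60/101
sR = 60/197 = 60/197
mL = 1·sL + -1/2·sR = 8790/19897
mR = -1·sL + -1/2·sR = -14850/19897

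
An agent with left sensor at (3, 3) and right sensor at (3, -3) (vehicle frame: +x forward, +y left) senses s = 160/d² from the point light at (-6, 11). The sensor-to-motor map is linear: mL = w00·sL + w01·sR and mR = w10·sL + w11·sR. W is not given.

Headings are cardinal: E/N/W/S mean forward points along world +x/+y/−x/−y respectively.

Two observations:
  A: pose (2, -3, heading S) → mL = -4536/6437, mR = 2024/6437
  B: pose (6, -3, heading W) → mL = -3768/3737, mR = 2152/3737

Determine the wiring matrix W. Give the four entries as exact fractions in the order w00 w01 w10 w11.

-1/2 -1 -1/2 1

obs A: pose=(2,-3,S) → sL=16/41, sR=80/157, mL=-4536/6437, mR=2024/6437
obs B: pose=(6,-3,W) → sL=16/37, sR=80/101, mL=-3768/3737, mR=2152/3737
sensor matrix S = [[16/41, 80/157], [16/37, 80/101]]; det S = 2135040/24055069
solve [mL_A; mL_B] = S·[w00; w01] and [mR_A; mR_B] = S·[w10; w11]:
  w00 = -1/2, w01 = -1, w10 = -1/2, w11 = 1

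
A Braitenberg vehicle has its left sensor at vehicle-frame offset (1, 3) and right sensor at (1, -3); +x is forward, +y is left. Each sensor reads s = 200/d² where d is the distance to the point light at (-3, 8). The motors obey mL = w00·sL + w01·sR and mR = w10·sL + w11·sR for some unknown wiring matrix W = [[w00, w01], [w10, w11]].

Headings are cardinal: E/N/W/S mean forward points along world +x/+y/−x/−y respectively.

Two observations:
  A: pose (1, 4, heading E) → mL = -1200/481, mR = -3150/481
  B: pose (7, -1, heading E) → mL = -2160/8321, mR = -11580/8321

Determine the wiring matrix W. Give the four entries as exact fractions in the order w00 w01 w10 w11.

obs A: pose=(1,4,E) → sL=100/13, sR=100/37, mL=-1200/481, mR=-3150/481
obs B: pose=(7,-1,E) → sL=200/157, sR=40/53, mL=-2160/8321, mR=-11580/8321
sensor matrix S = [[100/13, 100/37], [200/157, 40/53]]; det S = 9456000/4002401
solve [mL_A; mL_B] = S·[w00; w01] and [mR_A; mR_B] = S·[w10; w11]:
  w00 = -1/2, w01 = 1/2, w10 = -1/2, w11 = -1

-1/2 1/2 -1/2 -1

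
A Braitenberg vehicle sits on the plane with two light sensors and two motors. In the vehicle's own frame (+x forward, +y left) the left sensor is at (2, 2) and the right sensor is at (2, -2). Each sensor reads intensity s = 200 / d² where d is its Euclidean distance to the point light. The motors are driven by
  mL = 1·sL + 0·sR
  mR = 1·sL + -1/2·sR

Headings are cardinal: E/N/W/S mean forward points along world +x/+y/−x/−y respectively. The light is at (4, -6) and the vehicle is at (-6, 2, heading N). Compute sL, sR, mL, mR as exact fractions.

50/61 50/41 50/61 525/2501

left sensor world pos  = (-8, 4); dL² = 244
right sensor world pos = (-4, 4); dR² = 164
sL = 200/244 = 50/61
sR = 200/164 = 50/41
mL = 1·sL + 0·sR = 50/61
mR = 1·sL + -1/2·sR = 525/2501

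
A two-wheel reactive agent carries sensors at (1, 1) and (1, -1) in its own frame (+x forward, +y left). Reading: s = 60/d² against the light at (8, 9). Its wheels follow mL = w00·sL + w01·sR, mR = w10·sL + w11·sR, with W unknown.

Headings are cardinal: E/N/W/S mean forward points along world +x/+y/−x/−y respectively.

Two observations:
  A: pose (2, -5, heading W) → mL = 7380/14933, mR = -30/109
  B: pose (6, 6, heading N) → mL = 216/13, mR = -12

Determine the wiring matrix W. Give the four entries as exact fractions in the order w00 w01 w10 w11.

1 1 0 -1

obs A: pose=(2,-5,W) → sL=30/137, sR=30/109, mL=7380/14933, mR=-30/109
obs B: pose=(6,6,N) → sL=60/13, sR=12, mL=216/13, mR=-12
sensor matrix S = [[30/137, 30/109], [60/13, 12]]; det S = 263520/194129
solve [mL_A; mL_B] = S·[w00; w01] and [mR_A; mR_B] = S·[w10; w11]:
  w00 = 1, w01 = 1, w10 = 0, w11 = -1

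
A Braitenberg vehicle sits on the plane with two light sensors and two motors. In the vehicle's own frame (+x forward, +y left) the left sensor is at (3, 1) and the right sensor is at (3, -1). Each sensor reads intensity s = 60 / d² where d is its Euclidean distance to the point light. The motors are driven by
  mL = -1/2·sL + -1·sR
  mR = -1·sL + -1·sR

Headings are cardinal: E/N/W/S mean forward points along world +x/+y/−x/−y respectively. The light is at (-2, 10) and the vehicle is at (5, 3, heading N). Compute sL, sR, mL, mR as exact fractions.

left sensor world pos  = (4, 6); dL² = 52
right sensor world pos = (6, 6); dR² = 80
sL = 60/52 = 15/13
sR = 60/80 = 3/4
mL = -1/2·sL + -1·sR = -69/52
mR = -1·sL + -1·sR = -99/52

15/13 3/4 -69/52 -99/52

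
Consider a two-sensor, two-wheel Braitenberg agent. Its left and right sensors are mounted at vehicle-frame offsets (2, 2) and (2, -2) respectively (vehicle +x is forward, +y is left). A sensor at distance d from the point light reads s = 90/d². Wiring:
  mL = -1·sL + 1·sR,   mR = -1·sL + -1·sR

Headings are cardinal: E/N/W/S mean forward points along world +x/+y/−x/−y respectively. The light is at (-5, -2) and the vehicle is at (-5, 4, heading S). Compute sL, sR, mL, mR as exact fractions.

left sensor world pos  = (-3, 2); dL² = 20
right sensor world pos = (-7, 2); dR² = 20
sL = 90/20 = 9/2
sR = 90/20 = 9/2
mL = -1·sL + 1·sR = 0
mR = -1·sL + -1·sR = -9

9/2 9/2 0 -9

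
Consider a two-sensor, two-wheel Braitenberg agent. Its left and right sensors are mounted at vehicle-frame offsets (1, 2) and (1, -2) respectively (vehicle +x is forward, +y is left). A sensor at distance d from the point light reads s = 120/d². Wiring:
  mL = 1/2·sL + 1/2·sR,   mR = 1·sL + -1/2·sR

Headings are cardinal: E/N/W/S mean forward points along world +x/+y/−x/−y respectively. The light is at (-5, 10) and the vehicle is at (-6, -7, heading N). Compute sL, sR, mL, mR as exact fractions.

left sensor world pos  = (-8, -6); dL² = 265
right sensor world pos = (-4, -6); dR² = 257
sL = 120/265 = 24/53
sR = 120/257 = 120/257
mL = 1/2·sL + 1/2·sR = 6264/13621
mR = 1·sL + -1/2·sR = 2988/13621

24/53 120/257 6264/13621 2988/13621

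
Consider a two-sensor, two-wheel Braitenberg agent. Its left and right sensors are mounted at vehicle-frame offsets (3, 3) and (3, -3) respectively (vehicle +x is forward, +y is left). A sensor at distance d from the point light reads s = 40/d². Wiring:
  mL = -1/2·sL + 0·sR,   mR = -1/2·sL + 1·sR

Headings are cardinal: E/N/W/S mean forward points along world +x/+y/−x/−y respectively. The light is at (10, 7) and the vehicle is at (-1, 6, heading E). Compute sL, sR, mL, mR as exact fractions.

10/17 1/2 -5/17 7/34

left sensor world pos  = (2, 9); dL² = 68
right sensor world pos = (2, 3); dR² = 80
sL = 40/68 = 10/17
sR = 40/80 = 1/2
mL = -1/2·sL + 0·sR = -5/17
mR = -1/2·sL + 1·sR = 7/34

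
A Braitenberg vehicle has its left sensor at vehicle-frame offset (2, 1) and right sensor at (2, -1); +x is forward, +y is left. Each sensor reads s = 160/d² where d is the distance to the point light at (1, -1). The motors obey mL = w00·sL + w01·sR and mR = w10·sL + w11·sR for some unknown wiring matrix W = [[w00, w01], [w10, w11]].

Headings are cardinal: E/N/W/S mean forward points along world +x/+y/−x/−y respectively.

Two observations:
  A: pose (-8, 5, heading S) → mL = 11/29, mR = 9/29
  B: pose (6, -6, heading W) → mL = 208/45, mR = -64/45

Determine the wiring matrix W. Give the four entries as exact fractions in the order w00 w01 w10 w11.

-1/2 1 1/2 -1/2

obs A: pose=(-8,5,S) → sL=2, sR=40/29, mL=11/29, mR=9/29
obs B: pose=(6,-6,W) → sL=32/9, sR=32/5, mL=208/45, mR=-64/45
sensor matrix S = [[2, 40/29], [32/9, 32/5]]; det S = 10304/1305
solve [mL_A; mL_B] = S·[w00; w01] and [mR_A; mR_B] = S·[w10; w11]:
  w00 = -1/2, w01 = 1, w10 = 1/2, w11 = -1/2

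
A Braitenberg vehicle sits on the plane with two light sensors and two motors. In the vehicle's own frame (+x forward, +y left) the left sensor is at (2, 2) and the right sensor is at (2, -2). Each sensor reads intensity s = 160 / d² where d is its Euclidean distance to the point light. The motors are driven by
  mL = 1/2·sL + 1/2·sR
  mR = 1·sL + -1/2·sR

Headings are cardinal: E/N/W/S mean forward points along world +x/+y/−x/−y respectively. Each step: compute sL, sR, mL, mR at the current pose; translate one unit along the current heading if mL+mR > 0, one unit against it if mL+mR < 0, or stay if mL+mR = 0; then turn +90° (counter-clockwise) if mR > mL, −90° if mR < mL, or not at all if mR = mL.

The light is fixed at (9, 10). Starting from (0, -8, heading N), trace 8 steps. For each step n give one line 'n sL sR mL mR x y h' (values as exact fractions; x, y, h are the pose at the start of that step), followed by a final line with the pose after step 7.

n=0: pose=(0,-8,N); sL=160/377, sR=32/61; mL=10912/22997, mR=3728/22997; mL+mR=240/377 → advance +1; mR−mL=-7184/22997 → turn -1·90°
n=1: pose=(0,-7,E); sL=80/137, sR=16/41; mL=2736/5617, mR=2184/5617; mL+mR=120/137 → advance +1; mR−mL=-552/5617 → turn -1·90°
n=2: pose=(1,-7,S); sL=160/397, sR=160/461; mL=68640/183017, mR=42000/183017; mL+mR=240/397 → advance +1; mR−mL=-26640/183017 → turn -1·90°
n=3: pose=(1,-8,W); sL=8/25, sR=40/89; mL=856/2225, mR=212/2225; mL+mR=12/25 → advance +1; mR−mL=-644/2225 → turn -1·90°
n=4: pose=(0,-8,N); sL=160/377, sR=32/61; mL=10912/22997, mR=3728/22997; mL+mR=240/377 → advance +1; mR−mL=-7184/22997 → turn -1·90°
n=5: pose=(0,-7,E); sL=80/137, sR=16/41; mL=2736/5617, mR=2184/5617; mL+mR=120/137 → advance +1; mR−mL=-552/5617 → turn -1·90°
n=6: pose=(1,-7,S); sL=160/397, sR=160/461; mL=68640/183017, mR=42000/183017; mL+mR=240/397 → advance +1; mR−mL=-26640/183017 → turn -1·90°
n=7: pose=(1,-8,W); sL=8/25, sR=40/89; mL=856/2225, mR=212/2225; mL+mR=12/25 → advance +1; mR−mL=-644/2225 → turn -1·90°

0 160/377 32/61 10912/22997 3728/22997 0 -8 N
1 80/137 16/41 2736/5617 2184/5617 0 -7 E
2 160/397 160/461 68640/183017 42000/183017 1 -7 S
3 8/25 40/89 856/2225 212/2225 1 -8 W
4 160/377 32/61 10912/22997 3728/22997 0 -8 N
5 80/137 16/41 2736/5617 2184/5617 0 -7 E
6 160/397 160/461 68640/183017 42000/183017 1 -7 S
7 8/25 40/89 856/2225 212/2225 1 -8 W
final 0 -8 N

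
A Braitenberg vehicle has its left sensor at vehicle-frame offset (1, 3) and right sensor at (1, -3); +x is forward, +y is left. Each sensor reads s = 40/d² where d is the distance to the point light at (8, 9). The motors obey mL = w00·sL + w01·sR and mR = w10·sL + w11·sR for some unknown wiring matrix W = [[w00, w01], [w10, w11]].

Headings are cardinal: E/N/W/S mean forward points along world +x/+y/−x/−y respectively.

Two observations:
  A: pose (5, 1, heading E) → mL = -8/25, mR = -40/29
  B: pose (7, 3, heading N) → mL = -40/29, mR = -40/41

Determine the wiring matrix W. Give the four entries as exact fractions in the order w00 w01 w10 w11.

0 -1 -1 0

obs A: pose=(5,1,E) → sL=40/29, sR=8/25, mL=-8/25, mR=-40/29
obs B: pose=(7,3,N) → sL=40/41, sR=40/29, mL=-40/29, mR=-40/41
sensor matrix S = [[40/29, 8/25], [40/41, 40/29]]; det S = 274176/172405
solve [mL_A; mL_B] = S·[w00; w01] and [mR_A; mR_B] = S·[w10; w11]:
  w00 = 0, w01 = -1, w10 = -1, w11 = 0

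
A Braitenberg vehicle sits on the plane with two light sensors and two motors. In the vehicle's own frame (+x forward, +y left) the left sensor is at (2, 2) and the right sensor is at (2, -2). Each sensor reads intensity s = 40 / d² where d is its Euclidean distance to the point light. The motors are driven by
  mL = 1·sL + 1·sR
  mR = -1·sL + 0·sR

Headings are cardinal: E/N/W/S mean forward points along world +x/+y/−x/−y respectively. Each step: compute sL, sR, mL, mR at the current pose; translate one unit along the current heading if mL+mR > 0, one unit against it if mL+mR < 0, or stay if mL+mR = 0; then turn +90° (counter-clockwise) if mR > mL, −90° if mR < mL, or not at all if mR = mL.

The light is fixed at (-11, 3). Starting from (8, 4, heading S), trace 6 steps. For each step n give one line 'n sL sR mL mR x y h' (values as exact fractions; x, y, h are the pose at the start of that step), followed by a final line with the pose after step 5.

0 20/221 4/29 1464/6409 -20/221 8 4 S
1 40/293 40/293 80/293 -40/293 8 3 W
2 2/13 10/101 332/1313 -2/13 7 3 N
3 40/409 40/401 32400/164009 -40/409 7 4 E
4 20/221 4/29 1464/6409 -20/221 8 4 S
5 40/293 40/293 80/293 -40/293 8 3 W
final 7 3 N

n=0: pose=(8,4,S); sL=20/221, sR=4/29; mL=1464/6409, mR=-20/221; mL+mR=4/29 → advance +1; mR−mL=-2044/6409 → turn -1·90°
n=1: pose=(8,3,W); sL=40/293, sR=40/293; mL=80/293, mR=-40/293; mL+mR=40/293 → advance +1; mR−mL=-120/293 → turn -1·90°
n=2: pose=(7,3,N); sL=2/13, sR=10/101; mL=332/1313, mR=-2/13; mL+mR=10/101 → advance +1; mR−mL=-534/1313 → turn -1·90°
n=3: pose=(7,4,E); sL=40/409, sR=40/401; mL=32400/164009, mR=-40/409; mL+mR=40/401 → advance +1; mR−mL=-48440/164009 → turn -1·90°
n=4: pose=(8,4,S); sL=20/221, sR=4/29; mL=1464/6409, mR=-20/221; mL+mR=4/29 → advance +1; mR−mL=-2044/6409 → turn -1·90°
n=5: pose=(8,3,W); sL=40/293, sR=40/293; mL=80/293, mR=-40/293; mL+mR=40/293 → advance +1; mR−mL=-120/293 → turn -1·90°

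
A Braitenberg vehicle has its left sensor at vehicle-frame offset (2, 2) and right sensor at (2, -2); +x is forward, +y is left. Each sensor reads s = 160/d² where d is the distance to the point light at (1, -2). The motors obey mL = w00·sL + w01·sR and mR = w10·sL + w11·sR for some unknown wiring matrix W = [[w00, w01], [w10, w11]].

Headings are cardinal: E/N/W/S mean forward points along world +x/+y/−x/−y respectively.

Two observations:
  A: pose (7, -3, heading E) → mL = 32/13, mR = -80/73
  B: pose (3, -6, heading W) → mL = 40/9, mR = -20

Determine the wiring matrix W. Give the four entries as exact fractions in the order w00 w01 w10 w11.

obs A: pose=(7,-3,E) → sL=32/13, sR=160/73, mL=32/13, mR=-80/73
obs B: pose=(3,-6,W) → sL=40/9, sR=40, mL=40/9, mR=-20
sensor matrix S = [[32/13, 160/73], [40/9, 40]]; det S = 757760/8541
solve [mL_A; mL_B] = S·[w00; w01] and [mR_A; mR_B] = S·[w10; w11]:
  w00 = 1, w01 = 0, w10 = 0, w11 = -1/2

1 0 0 -1/2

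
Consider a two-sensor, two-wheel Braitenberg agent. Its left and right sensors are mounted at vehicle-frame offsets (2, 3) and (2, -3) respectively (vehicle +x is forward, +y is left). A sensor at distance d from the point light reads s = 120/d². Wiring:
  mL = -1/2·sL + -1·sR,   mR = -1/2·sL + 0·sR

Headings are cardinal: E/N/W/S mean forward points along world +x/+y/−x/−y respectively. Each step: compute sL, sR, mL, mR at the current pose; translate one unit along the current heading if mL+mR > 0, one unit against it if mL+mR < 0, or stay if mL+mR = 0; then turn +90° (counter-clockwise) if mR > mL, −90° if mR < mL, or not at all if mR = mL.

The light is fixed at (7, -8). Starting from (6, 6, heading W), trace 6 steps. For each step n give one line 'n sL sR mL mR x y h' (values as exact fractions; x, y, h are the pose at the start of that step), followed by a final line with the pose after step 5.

n=0: pose=(6,6,W); sL=12/13, sR=60/149; mL=-1674/1937, mR=-6/13; mL+mR=-2568/1937 → advance -1; mR−mL=60/149 → turn +1·90°
n=1: pose=(7,6,S); sL=40/51, sR=40/51; mL=-20/17, mR=-20/51; mL+mR=-80/51 → advance -1; mR−mL=40/51 → turn +1·90°
n=2: pose=(7,7,E); sL=15/41, sR=30/37; mL=-3015/3034, mR=-15/82; mL+mR=-1785/1517 → advance -1; mR−mL=30/37 → turn +1·90°
n=3: pose=(6,7,N); sL=24/61, sR=120/293; mL=-10836/17873, mR=-12/61; mL+mR=-14352/17873 → advance -1; mR−mL=120/293 → turn +1·90°
n=4: pose=(6,6,W); sL=12/13, sR=60/149; mL=-1674/1937, mR=-6/13; mL+mR=-2568/1937 → advance -1; mR−mL=60/149 → turn +1·90°
n=5: pose=(7,6,S); sL=40/51, sR=40/51; mL=-20/17, mR=-20/51; mL+mR=-80/51 → advance -1; mR−mL=40/51 → turn +1·90°

0 12/13 60/149 -1674/1937 -6/13 6 6 W
1 40/51 40/51 -20/17 -20/51 7 6 S
2 15/41 30/37 -3015/3034 -15/82 7 7 E
3 24/61 120/293 -10836/17873 -12/61 6 7 N
4 12/13 60/149 -1674/1937 -6/13 6 6 W
5 40/51 40/51 -20/17 -20/51 7 6 S
final 7 7 E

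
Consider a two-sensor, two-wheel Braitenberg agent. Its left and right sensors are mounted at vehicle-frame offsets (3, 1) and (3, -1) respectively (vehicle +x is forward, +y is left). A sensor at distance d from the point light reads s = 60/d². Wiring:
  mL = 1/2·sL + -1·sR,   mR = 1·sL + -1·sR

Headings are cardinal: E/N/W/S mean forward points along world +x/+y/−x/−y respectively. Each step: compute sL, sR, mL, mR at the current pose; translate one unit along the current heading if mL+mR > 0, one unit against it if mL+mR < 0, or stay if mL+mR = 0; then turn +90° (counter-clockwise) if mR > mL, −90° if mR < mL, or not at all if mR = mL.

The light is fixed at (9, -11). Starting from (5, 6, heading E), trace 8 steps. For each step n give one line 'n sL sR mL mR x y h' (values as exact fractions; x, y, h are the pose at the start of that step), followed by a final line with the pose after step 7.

n=0: pose=(5,6,E); sL=12/65, sR=60/257; mL=-2358/16705, mR=-816/16705; mL+mR=-3174/16705 → advance -1; mR−mL=6/65 → turn +1·90°
n=1: pose=(4,6,N); sL=15/109, sR=15/104; mL=-855/11336, mR=-75/11336; mL+mR=-465/5668 → advance -1; mR−mL=15/218 → turn +1·90°
n=2: pose=(4,5,W); sL=60/289, sR=60/353; mL=-6750/102017, mR=3840/102017; mL+mR=-2910/102017 → advance -1; mR−mL=30/289 → turn +1·90°
n=3: pose=(5,5,S); sL=30/89, sR=30/97; mL=-1215/8633, mR=240/8633; mL+mR=-975/8633 → advance -1; mR−mL=15/89 → turn +1·90°
n=4: pose=(5,6,E); sL=12/65, sR=60/257; mL=-2358/16705, mR=-816/16705; mL+mR=-3174/16705 → advance -1; mR−mL=6/65 → turn +1·90°
n=5: pose=(4,6,N); sL=15/109, sR=15/104; mL=-855/11336, mR=-75/11336; mL+mR=-465/5668 → advance -1; mR−mL=15/218 → turn +1·90°
n=6: pose=(4,5,W); sL=60/289, sR=60/353; mL=-6750/102017, mR=3840/102017; mL+mR=-2910/102017 → advance -1; mR−mL=30/289 → turn +1·90°
n=7: pose=(5,5,S); sL=30/89, sR=30/97; mL=-1215/8633, mR=240/8633; mL+mR=-975/8633 → advance -1; mR−mL=15/89 → turn +1·90°

0 12/65 60/257 -2358/16705 -816/16705 5 6 E
1 15/109 15/104 -855/11336 -75/11336 4 6 N
2 60/289 60/353 -6750/102017 3840/102017 4 5 W
3 30/89 30/97 -1215/8633 240/8633 5 5 S
4 12/65 60/257 -2358/16705 -816/16705 5 6 E
5 15/109 15/104 -855/11336 -75/11336 4 6 N
6 60/289 60/353 -6750/102017 3840/102017 4 5 W
7 30/89 30/97 -1215/8633 240/8633 5 5 S
final 5 6 E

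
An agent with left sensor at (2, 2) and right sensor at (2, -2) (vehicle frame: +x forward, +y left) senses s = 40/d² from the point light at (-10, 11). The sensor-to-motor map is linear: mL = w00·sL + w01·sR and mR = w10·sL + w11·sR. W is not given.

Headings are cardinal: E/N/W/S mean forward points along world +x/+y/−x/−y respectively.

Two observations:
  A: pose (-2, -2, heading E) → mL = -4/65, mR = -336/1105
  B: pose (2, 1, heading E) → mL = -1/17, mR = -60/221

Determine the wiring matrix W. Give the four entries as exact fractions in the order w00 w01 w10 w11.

0 -1/2 -1 -1

obs A: pose=(-2,-2,E) → sL=40/221, sR=8/65, mL=-4/65, mR=-336/1105
obs B: pose=(2,1,E) → sL=2/13, sR=2/17, mL=-1/17, mR=-60/221
sensor matrix S = [[40/221, 8/65], [2/13, 2/17]]; det S = 576/244205
solve [mL_A; mL_B] = S·[w00; w01] and [mR_A; mR_B] = S·[w10; w11]:
  w00 = 0, w01 = -1/2, w10 = -1, w11 = -1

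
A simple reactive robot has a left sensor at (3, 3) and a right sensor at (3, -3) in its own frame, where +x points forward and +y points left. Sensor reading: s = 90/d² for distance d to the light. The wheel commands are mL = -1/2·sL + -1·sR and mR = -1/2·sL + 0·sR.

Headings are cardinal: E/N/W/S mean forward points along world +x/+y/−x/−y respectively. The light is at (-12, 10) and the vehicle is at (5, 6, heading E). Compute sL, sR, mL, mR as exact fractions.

90/401 90/449 -56295/180049 -45/401

left sensor world pos  = (8, 9); dL² = 401
right sensor world pos = (8, 3); dR² = 449
sL = 90/401 = 90/401
sR = 90/449 = 90/449
mL = -1/2·sL + -1·sR = -56295/180049
mR = -1/2·sL + 0·sR = -45/401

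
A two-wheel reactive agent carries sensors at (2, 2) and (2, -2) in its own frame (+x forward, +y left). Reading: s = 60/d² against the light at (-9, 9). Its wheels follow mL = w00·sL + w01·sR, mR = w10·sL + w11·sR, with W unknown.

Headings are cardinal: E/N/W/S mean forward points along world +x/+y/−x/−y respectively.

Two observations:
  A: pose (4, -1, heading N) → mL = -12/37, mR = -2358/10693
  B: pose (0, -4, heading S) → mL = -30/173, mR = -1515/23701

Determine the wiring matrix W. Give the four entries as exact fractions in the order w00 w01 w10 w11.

-1 0 -1 1/2

obs A: pose=(4,-1,N) → sL=12/37, sR=60/289, mL=-12/37, mR=-2358/10693
obs B: pose=(0,-4,S) → sL=30/173, sR=30/137, mL=-30/173, mR=-1515/23701
sensor matrix S = [[12/37, 60/289], [30/173, 30/137]]; det S = 8874720/253434793
solve [mL_A; mL_B] = S·[w00; w01] and [mR_A; mR_B] = S·[w10; w11]:
  w00 = -1, w01 = 0, w10 = -1, w11 = 1/2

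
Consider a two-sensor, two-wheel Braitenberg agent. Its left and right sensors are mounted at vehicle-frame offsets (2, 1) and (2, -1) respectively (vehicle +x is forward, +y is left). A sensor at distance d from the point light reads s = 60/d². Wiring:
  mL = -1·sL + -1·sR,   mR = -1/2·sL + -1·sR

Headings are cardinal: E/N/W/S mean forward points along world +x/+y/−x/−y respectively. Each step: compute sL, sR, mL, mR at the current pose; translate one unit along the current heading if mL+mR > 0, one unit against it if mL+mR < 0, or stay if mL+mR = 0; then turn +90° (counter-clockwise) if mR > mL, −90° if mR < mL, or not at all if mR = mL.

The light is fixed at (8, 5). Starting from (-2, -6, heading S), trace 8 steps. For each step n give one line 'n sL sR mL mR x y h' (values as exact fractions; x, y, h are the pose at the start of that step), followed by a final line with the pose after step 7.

0 6/25 6/29 -324/725 -237/725 -2 -6 S
1 12/29 12/37 -792/1073 -570/1073 -2 -5 E
2 15/52 15/41 -1395/2132 -2175/4264 -3 -5 N
3 60/313 60/269 -34920/84197 -26850/84197 -3 -6 W
4 6/25 6/29 -324/725 -237/725 -2 -6 S
5 12/29 12/37 -792/1073 -570/1073 -2 -5 E
6 15/52 15/41 -1395/2132 -2175/4264 -3 -5 N
7 60/313 60/269 -34920/84197 -26850/84197 -3 -6 W
final -2 -6 S

n=0: pose=(-2,-6,S); sL=6/25, sR=6/29; mL=-324/725, mR=-237/725; mL+mR=-561/725 → advance -1; mR−mL=3/25 → turn +1·90°
n=1: pose=(-2,-5,E); sL=12/29, sR=12/37; mL=-792/1073, mR=-570/1073; mL+mR=-1362/1073 → advance -1; mR−mL=6/29 → turn +1·90°
n=2: pose=(-3,-5,N); sL=15/52, sR=15/41; mL=-1395/2132, mR=-2175/4264; mL+mR=-4965/4264 → advance -1; mR−mL=15/104 → turn +1·90°
n=3: pose=(-3,-6,W); sL=60/313, sR=60/269; mL=-34920/84197, mR=-26850/84197; mL+mR=-61770/84197 → advance -1; mR−mL=30/313 → turn +1·90°
n=4: pose=(-2,-6,S); sL=6/25, sR=6/29; mL=-324/725, mR=-237/725; mL+mR=-561/725 → advance -1; mR−mL=3/25 → turn +1·90°
n=5: pose=(-2,-5,E); sL=12/29, sR=12/37; mL=-792/1073, mR=-570/1073; mL+mR=-1362/1073 → advance -1; mR−mL=6/29 → turn +1·90°
n=6: pose=(-3,-5,N); sL=15/52, sR=15/41; mL=-1395/2132, mR=-2175/4264; mL+mR=-4965/4264 → advance -1; mR−mL=15/104 → turn +1·90°
n=7: pose=(-3,-6,W); sL=60/313, sR=60/269; mL=-34920/84197, mR=-26850/84197; mL+mR=-61770/84197 → advance -1; mR−mL=30/313 → turn +1·90°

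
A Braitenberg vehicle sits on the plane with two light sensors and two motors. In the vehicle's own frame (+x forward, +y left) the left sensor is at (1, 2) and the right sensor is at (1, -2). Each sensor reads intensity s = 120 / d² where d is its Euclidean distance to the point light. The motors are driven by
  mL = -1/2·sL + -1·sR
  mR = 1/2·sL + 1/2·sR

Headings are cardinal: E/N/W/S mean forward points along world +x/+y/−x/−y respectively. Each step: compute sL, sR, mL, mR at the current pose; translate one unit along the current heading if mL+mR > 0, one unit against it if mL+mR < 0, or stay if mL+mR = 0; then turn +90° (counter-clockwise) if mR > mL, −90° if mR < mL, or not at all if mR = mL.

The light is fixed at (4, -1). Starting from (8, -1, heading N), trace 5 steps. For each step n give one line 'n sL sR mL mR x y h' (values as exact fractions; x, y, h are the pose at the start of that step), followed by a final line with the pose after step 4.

n=0: pose=(8,-1,N); sL=24, sR=120/37; mL=-564/37, mR=504/37; mL+mR=-60/37 → advance -1; mR−mL=1068/37 → turn +1·90°
n=1: pose=(8,-2,W); sL=20/3, sR=12; mL=-46/3, mR=28/3; mL+mR=-6 → advance -1; mR−mL=74/3 → turn +1·90°
n=2: pose=(9,-2,S); sL=120/53, sR=120/13; mL=-7140/689, mR=3960/689; mL+mR=-60/13 → advance -1; mR−mL=11100/689 → turn +1·90°
n=3: pose=(9,-1,E); sL=3, sR=3; mL=-9/2, mR=3; mL+mR=-3/2 → advance -1; mR−mL=15/2 → turn +1·90°
n=4: pose=(8,-1,N); sL=24, sR=120/37; mL=-564/37, mR=504/37; mL+mR=-60/37 → advance -1; mR−mL=1068/37 → turn +1·90°

0 24 120/37 -564/37 504/37 8 -1 N
1 20/3 12 -46/3 28/3 8 -2 W
2 120/53 120/13 -7140/689 3960/689 9 -2 S
3 3 3 -9/2 3 9 -1 E
4 24 120/37 -564/37 504/37 8 -1 N
final 8 -2 W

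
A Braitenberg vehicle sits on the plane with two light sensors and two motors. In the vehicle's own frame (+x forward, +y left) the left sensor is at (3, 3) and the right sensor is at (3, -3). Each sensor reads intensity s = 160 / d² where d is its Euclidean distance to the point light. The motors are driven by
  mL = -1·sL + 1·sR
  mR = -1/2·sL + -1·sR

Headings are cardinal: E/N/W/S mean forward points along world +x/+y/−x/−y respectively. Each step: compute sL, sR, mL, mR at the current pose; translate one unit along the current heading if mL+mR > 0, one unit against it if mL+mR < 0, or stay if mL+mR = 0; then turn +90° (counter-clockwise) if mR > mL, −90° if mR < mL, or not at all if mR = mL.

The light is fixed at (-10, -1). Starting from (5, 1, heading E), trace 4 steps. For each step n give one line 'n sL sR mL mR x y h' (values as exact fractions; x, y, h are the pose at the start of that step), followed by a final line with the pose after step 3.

0 160/349 32/65 768/22685 -16368/22685 5 1 E
1 16/29 80/61 1344/1769 -2808/1769 4 1 S
2 160/121 160/157 -5760/18997 -31920/18997 4 2 W
3 8/9 4/9 -4/9 -8/9 5 2 N
final 5 1 E

n=0: pose=(5,1,E); sL=160/349, sR=32/65; mL=768/22685, mR=-16368/22685; mL+mR=-240/349 → advance -1; mR−mL=-17136/22685 → turn -1·90°
n=1: pose=(4,1,S); sL=16/29, sR=80/61; mL=1344/1769, mR=-2808/1769; mL+mR=-24/29 → advance -1; mR−mL=-4152/1769 → turn -1·90°
n=2: pose=(4,2,W); sL=160/121, sR=160/157; mL=-5760/18997, mR=-31920/18997; mL+mR=-240/121 → advance -1; mR−mL=-26160/18997 → turn -1·90°
n=3: pose=(5,2,N); sL=8/9, sR=4/9; mL=-4/9, mR=-8/9; mL+mR=-4/3 → advance -1; mR−mL=-4/9 → turn -1·90°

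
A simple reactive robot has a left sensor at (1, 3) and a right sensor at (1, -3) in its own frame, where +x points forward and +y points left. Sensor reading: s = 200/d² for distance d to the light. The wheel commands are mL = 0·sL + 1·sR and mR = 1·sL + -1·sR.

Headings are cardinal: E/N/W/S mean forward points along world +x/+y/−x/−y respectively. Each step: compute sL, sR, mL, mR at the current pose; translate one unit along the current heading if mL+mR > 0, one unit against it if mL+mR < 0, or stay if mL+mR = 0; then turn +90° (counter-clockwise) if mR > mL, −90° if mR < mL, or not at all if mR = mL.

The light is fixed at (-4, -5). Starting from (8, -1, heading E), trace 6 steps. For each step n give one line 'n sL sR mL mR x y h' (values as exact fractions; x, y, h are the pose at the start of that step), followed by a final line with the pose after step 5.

n=0: pose=(8,-1,E); sL=100/109, sR=20/17; mL=20/17, mR=-480/1853; mL+mR=100/109 → advance +1; mR−mL=-2660/1853 → turn -1·90°
n=1: pose=(9,-1,S); sL=40/53, sR=200/109; mL=200/109, mR=-6240/5777; mL+mR=40/53 → advance +1; mR−mL=-16840/5777 → turn -1·90°
n=2: pose=(9,-2,W); sL=25/18, sR=10/9; mL=10/9, mR=5/18; mL+mR=25/18 → advance +1; mR−mL=-5/6 → turn -1·90°
n=3: pose=(8,-2,N); sL=200/97, sR=200/241; mL=200/241, mR=28800/23377; mL+mR=200/97 → advance +1; mR−mL=9400/23377 → turn +1·90°
n=4: pose=(8,-1,W); sL=100/61, sR=20/17; mL=20/17, mR=480/1037; mL+mR=100/61 → advance +1; mR−mL=-740/1037 → turn -1·90°
n=5: pose=(7,-1,N); sL=200/89, sR=200/221; mL=200/221, mR=26400/19669; mL+mR=200/89 → advance +1; mR−mL=8600/19669 → turn +1·90°

0 100/109 20/17 20/17 -480/1853 8 -1 E
1 40/53 200/109 200/109 -6240/5777 9 -1 S
2 25/18 10/9 10/9 5/18 9 -2 W
3 200/97 200/241 200/241 28800/23377 8 -2 N
4 100/61 20/17 20/17 480/1037 8 -1 W
5 200/89 200/221 200/221 26400/19669 7 -1 N
final 7 0 W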